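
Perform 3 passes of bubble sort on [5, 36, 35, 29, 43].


Initial: [5, 36, 35, 29, 43]
Pass 1: [5, 35, 29, 36, 43] (2 swaps)
Pass 2: [5, 29, 35, 36, 43] (1 swaps)
Pass 3: [5, 29, 35, 36, 43] (0 swaps)

After 3 passes: [5, 29, 35, 36, 43]


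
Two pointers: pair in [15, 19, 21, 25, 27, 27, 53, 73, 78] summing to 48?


lo=0(15)+hi=8(78)=93
lo=0(15)+hi=7(73)=88
lo=0(15)+hi=6(53)=68
lo=0(15)+hi=5(27)=42
lo=1(19)+hi=5(27)=46
lo=2(21)+hi=5(27)=48

Yes: 21+27=48


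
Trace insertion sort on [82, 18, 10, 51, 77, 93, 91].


Initial: [82, 18, 10, 51, 77, 93, 91]
Insert 18: [18, 82, 10, 51, 77, 93, 91]
Insert 10: [10, 18, 82, 51, 77, 93, 91]
Insert 51: [10, 18, 51, 82, 77, 93, 91]
Insert 77: [10, 18, 51, 77, 82, 93, 91]
Insert 93: [10, 18, 51, 77, 82, 93, 91]
Insert 91: [10, 18, 51, 77, 82, 91, 93]

Sorted: [10, 18, 51, 77, 82, 91, 93]


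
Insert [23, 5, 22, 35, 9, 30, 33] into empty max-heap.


Insert 23: [23]
Insert 5: [23, 5]
Insert 22: [23, 5, 22]
Insert 35: [35, 23, 22, 5]
Insert 9: [35, 23, 22, 5, 9]
Insert 30: [35, 23, 30, 5, 9, 22]
Insert 33: [35, 23, 33, 5, 9, 22, 30]

Final heap: [35, 23, 33, 5, 9, 22, 30]


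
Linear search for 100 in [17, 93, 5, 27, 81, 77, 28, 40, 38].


i=0: 17!=100
i=1: 93!=100
i=2: 5!=100
i=3: 27!=100
i=4: 81!=100
i=5: 77!=100
i=6: 28!=100
i=7: 40!=100
i=8: 38!=100

Not found, 9 comps


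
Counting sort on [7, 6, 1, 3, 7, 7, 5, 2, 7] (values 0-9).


Input: [7, 6, 1, 3, 7, 7, 5, 2, 7]
Counts: [0, 1, 1, 1, 0, 1, 1, 4, 0, 0]

Sorted: [1, 2, 3, 5, 6, 7, 7, 7, 7]


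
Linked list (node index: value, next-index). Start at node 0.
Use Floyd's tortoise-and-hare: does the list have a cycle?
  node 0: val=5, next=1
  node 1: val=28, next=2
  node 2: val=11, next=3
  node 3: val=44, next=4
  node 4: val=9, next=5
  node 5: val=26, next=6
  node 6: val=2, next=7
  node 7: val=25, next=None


Floyd's tortoise (slow, +1) and hare (fast, +2):
  init: slow=0, fast=0
  step 1: slow=1, fast=2
  step 2: slow=2, fast=4
  step 3: slow=3, fast=6
  step 4: fast 6->7->None, no cycle

Cycle: no


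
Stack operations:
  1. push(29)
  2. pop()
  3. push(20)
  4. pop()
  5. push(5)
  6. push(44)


push(29) -> [29]
pop()->29, []
push(20) -> [20]
pop()->20, []
push(5) -> [5]
push(44) -> [5, 44]

Final stack: [5, 44]


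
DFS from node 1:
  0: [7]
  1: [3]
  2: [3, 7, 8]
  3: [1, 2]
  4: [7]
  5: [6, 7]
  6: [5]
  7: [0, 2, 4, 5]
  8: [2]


Visit 1, push [3]
Visit 3, push [2]
Visit 2, push [8, 7]
Visit 7, push [5, 4, 0]
Visit 0, push []
Visit 4, push []
Visit 5, push [6]
Visit 6, push []
Visit 8, push []

DFS order: [1, 3, 2, 7, 0, 4, 5, 6, 8]


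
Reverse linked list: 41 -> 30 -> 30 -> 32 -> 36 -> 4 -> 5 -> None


Step 1: curr=41, set curr.next=prev(None) | reversed so far: 41
Step 2: curr=30, set curr.next=prev(41) | reversed so far: 30 -> 41
Step 3: curr=30, set curr.next=prev(30) | reversed so far: 30 -> 30 -> 41
Step 4: curr=32, set curr.next=prev(30) | reversed so far: 32 -> 30 -> 30 -> 41
Step 5: curr=36, set curr.next=prev(32) | reversed so far: 36 -> 32 -> 30 -> 30 -> 41
Step 6: curr=4, set curr.next=prev(36) | reversed so far: 4 -> 36 -> 32 -> 30 -> 30 -> 41
Step 7: curr=5, set curr.next=prev(4) | reversed so far: 5 -> 4 -> 36 -> 32 -> 30 -> 30 -> 41

5 -> 4 -> 36 -> 32 -> 30 -> 30 -> 41 -> None


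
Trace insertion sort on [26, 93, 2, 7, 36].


Initial: [26, 93, 2, 7, 36]
Insert 93: [26, 93, 2, 7, 36]
Insert 2: [2, 26, 93, 7, 36]
Insert 7: [2, 7, 26, 93, 36]
Insert 36: [2, 7, 26, 36, 93]

Sorted: [2, 7, 26, 36, 93]


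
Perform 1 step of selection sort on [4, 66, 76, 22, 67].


Initial: [4, 66, 76, 22, 67]
Step 1: min=4 at 0
  Swap: [4, 66, 76, 22, 67]

After 1 step: [4, 66, 76, 22, 67]


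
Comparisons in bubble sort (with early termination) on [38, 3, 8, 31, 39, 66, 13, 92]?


Algorithm: bubble sort (with early termination)
Input: [38, 3, 8, 31, 39, 66, 13, 92]
Sorted: [3, 8, 13, 31, 38, 39, 66, 92]

25


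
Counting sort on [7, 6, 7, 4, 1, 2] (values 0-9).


Input: [7, 6, 7, 4, 1, 2]
Counts: [0, 1, 1, 0, 1, 0, 1, 2, 0, 0]

Sorted: [1, 2, 4, 6, 7, 7]


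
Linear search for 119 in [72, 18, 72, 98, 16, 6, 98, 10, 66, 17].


i=0: 72!=119
i=1: 18!=119
i=2: 72!=119
i=3: 98!=119
i=4: 16!=119
i=5: 6!=119
i=6: 98!=119
i=7: 10!=119
i=8: 66!=119
i=9: 17!=119

Not found, 10 comps


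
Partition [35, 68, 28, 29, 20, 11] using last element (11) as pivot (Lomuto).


Pivot: 11
Place pivot at 0: [11, 68, 28, 29, 20, 35]

Partitioned: [11, 68, 28, 29, 20, 35]


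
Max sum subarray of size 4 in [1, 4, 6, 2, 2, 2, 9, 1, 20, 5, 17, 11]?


[0:4]: 13
[1:5]: 14
[2:6]: 12
[3:7]: 15
[4:8]: 14
[5:9]: 32
[6:10]: 35
[7:11]: 43
[8:12]: 53

Max: 53 at [8:12]


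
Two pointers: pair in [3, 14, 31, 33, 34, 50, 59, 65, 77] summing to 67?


lo=0(3)+hi=8(77)=80
lo=0(3)+hi=7(65)=68
lo=0(3)+hi=6(59)=62
lo=1(14)+hi=6(59)=73
lo=1(14)+hi=5(50)=64
lo=2(31)+hi=5(50)=81
lo=2(31)+hi=4(34)=65
lo=3(33)+hi=4(34)=67

Yes: 33+34=67


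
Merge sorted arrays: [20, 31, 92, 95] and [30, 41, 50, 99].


Take 20 from A
Take 30 from B
Take 31 from A
Take 41 from B
Take 50 from B
Take 92 from A
Take 95 from A

Merged: [20, 30, 31, 41, 50, 92, 95, 99]


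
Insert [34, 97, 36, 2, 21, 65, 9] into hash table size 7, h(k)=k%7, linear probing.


Insert 34: h=6 -> slot 6
Insert 97: h=6, 1 probes -> slot 0
Insert 36: h=1 -> slot 1
Insert 2: h=2 -> slot 2
Insert 21: h=0, 3 probes -> slot 3
Insert 65: h=2, 2 probes -> slot 4
Insert 9: h=2, 3 probes -> slot 5

Table: [97, 36, 2, 21, 65, 9, 34]


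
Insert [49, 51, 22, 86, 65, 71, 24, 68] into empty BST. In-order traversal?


Insert 49: root
Insert 51: R from 49
Insert 22: L from 49
Insert 86: R from 49 -> R from 51
Insert 65: R from 49 -> R from 51 -> L from 86
Insert 71: R from 49 -> R from 51 -> L from 86 -> R from 65
Insert 24: L from 49 -> R from 22
Insert 68: R from 49 -> R from 51 -> L from 86 -> R from 65 -> L from 71

In-order: [22, 24, 49, 51, 65, 68, 71, 86]


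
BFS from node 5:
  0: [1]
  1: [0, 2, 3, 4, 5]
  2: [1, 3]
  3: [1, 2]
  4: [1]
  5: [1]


Visit 5, enqueue [1]
Visit 1, enqueue [0, 2, 3, 4]
Visit 0, enqueue []
Visit 2, enqueue []
Visit 3, enqueue []
Visit 4, enqueue []

BFS order: [5, 1, 0, 2, 3, 4]


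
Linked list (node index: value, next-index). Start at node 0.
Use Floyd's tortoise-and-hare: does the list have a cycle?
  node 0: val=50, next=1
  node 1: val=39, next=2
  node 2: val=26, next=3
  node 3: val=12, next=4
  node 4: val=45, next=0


Floyd's tortoise (slow, +1) and hare (fast, +2):
  init: slow=0, fast=0
  step 1: slow=1, fast=2
  step 2: slow=2, fast=4
  step 3: slow=3, fast=1
  step 4: slow=4, fast=3
  step 5: slow=0, fast=0
  slow == fast at node 0: cycle detected

Cycle: yes


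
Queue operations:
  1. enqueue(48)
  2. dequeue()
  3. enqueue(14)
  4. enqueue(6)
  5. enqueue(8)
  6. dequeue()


enqueue(48) -> [48]
dequeue()->48, []
enqueue(14) -> [14]
enqueue(6) -> [14, 6]
enqueue(8) -> [14, 6, 8]
dequeue()->14, [6, 8]

Final queue: [6, 8]


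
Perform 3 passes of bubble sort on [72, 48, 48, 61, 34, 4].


Initial: [72, 48, 48, 61, 34, 4]
Pass 1: [48, 48, 61, 34, 4, 72] (5 swaps)
Pass 2: [48, 48, 34, 4, 61, 72] (2 swaps)
Pass 3: [48, 34, 4, 48, 61, 72] (2 swaps)

After 3 passes: [48, 34, 4, 48, 61, 72]


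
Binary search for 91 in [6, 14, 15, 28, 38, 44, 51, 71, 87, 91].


Step 1: lo=0, hi=9, mid=4, val=38
Step 2: lo=5, hi=9, mid=7, val=71
Step 3: lo=8, hi=9, mid=8, val=87
Step 4: lo=9, hi=9, mid=9, val=91

Found at index 9


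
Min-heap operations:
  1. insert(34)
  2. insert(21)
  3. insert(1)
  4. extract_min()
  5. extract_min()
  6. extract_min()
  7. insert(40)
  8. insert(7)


insert(34) -> [34]
insert(21) -> [21, 34]
insert(1) -> [1, 34, 21]
extract_min()->1, [21, 34]
extract_min()->21, [34]
extract_min()->34, []
insert(40) -> [40]
insert(7) -> [7, 40]

Final heap: [7, 40]


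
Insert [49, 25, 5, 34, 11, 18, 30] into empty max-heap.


Insert 49: [49]
Insert 25: [49, 25]
Insert 5: [49, 25, 5]
Insert 34: [49, 34, 5, 25]
Insert 11: [49, 34, 5, 25, 11]
Insert 18: [49, 34, 18, 25, 11, 5]
Insert 30: [49, 34, 30, 25, 11, 5, 18]

Final heap: [49, 34, 30, 25, 11, 5, 18]


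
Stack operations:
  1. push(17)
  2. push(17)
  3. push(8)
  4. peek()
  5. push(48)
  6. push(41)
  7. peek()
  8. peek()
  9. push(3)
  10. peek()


push(17) -> [17]
push(17) -> [17, 17]
push(8) -> [17, 17, 8]
peek()->8
push(48) -> [17, 17, 8, 48]
push(41) -> [17, 17, 8, 48, 41]
peek()->41
peek()->41
push(3) -> [17, 17, 8, 48, 41, 3]
peek()->3

Final stack: [17, 17, 8, 48, 41, 3]


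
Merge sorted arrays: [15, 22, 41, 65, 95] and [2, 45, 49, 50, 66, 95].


Take 2 from B
Take 15 from A
Take 22 from A
Take 41 from A
Take 45 from B
Take 49 from B
Take 50 from B
Take 65 from A
Take 66 from B
Take 95 from A

Merged: [2, 15, 22, 41, 45, 49, 50, 65, 66, 95, 95]


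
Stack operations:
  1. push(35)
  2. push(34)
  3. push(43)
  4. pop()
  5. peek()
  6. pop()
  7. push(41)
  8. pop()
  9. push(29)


push(35) -> [35]
push(34) -> [35, 34]
push(43) -> [35, 34, 43]
pop()->43, [35, 34]
peek()->34
pop()->34, [35]
push(41) -> [35, 41]
pop()->41, [35]
push(29) -> [35, 29]

Final stack: [35, 29]


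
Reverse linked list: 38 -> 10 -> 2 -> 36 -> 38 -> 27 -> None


Step 1: curr=38, set curr.next=prev(None) | reversed so far: 38
Step 2: curr=10, set curr.next=prev(38) | reversed so far: 10 -> 38
Step 3: curr=2, set curr.next=prev(10) | reversed so far: 2 -> 10 -> 38
Step 4: curr=36, set curr.next=prev(2) | reversed so far: 36 -> 2 -> 10 -> 38
Step 5: curr=38, set curr.next=prev(36) | reversed so far: 38 -> 36 -> 2 -> 10 -> 38
Step 6: curr=27, set curr.next=prev(38) | reversed so far: 27 -> 38 -> 36 -> 2 -> 10 -> 38

27 -> 38 -> 36 -> 2 -> 10 -> 38 -> None


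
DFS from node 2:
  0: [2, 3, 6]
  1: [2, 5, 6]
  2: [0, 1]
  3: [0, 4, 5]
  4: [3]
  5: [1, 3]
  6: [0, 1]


Visit 2, push [1, 0]
Visit 0, push [6, 3]
Visit 3, push [5, 4]
Visit 4, push []
Visit 5, push [1]
Visit 1, push [6]
Visit 6, push []

DFS order: [2, 0, 3, 4, 5, 1, 6]


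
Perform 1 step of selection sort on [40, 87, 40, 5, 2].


Initial: [40, 87, 40, 5, 2]
Step 1: min=2 at 4
  Swap: [2, 87, 40, 5, 40]

After 1 step: [2, 87, 40, 5, 40]


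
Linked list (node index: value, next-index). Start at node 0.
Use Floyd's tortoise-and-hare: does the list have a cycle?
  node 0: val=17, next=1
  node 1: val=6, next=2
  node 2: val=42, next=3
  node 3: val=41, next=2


Floyd's tortoise (slow, +1) and hare (fast, +2):
  init: slow=0, fast=0
  step 1: slow=1, fast=2
  step 2: slow=2, fast=2
  slow == fast at node 2: cycle detected

Cycle: yes


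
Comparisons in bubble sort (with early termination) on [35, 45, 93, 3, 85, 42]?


Algorithm: bubble sort (with early termination)
Input: [35, 45, 93, 3, 85, 42]
Sorted: [3, 35, 42, 45, 85, 93]

14


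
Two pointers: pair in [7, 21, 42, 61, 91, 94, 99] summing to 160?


lo=0(7)+hi=6(99)=106
lo=1(21)+hi=6(99)=120
lo=2(42)+hi=6(99)=141
lo=3(61)+hi=6(99)=160

Yes: 61+99=160


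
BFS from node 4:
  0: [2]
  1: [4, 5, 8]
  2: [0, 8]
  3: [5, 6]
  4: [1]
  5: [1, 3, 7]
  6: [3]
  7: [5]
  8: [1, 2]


Visit 4, enqueue [1]
Visit 1, enqueue [5, 8]
Visit 5, enqueue [3, 7]
Visit 8, enqueue [2]
Visit 3, enqueue [6]
Visit 7, enqueue []
Visit 2, enqueue [0]
Visit 6, enqueue []
Visit 0, enqueue []

BFS order: [4, 1, 5, 8, 3, 7, 2, 6, 0]


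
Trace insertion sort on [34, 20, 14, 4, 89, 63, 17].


Initial: [34, 20, 14, 4, 89, 63, 17]
Insert 20: [20, 34, 14, 4, 89, 63, 17]
Insert 14: [14, 20, 34, 4, 89, 63, 17]
Insert 4: [4, 14, 20, 34, 89, 63, 17]
Insert 89: [4, 14, 20, 34, 89, 63, 17]
Insert 63: [4, 14, 20, 34, 63, 89, 17]
Insert 17: [4, 14, 17, 20, 34, 63, 89]

Sorted: [4, 14, 17, 20, 34, 63, 89]


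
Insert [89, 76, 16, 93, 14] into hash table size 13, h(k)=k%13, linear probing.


Insert 89: h=11 -> slot 11
Insert 76: h=11, 1 probes -> slot 12
Insert 16: h=3 -> slot 3
Insert 93: h=2 -> slot 2
Insert 14: h=1 -> slot 1

Table: [None, 14, 93, 16, None, None, None, None, None, None, None, 89, 76]


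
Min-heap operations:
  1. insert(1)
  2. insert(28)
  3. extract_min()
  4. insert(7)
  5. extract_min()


insert(1) -> [1]
insert(28) -> [1, 28]
extract_min()->1, [28]
insert(7) -> [7, 28]
extract_min()->7, [28]

Final heap: [28]


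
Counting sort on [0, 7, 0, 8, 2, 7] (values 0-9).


Input: [0, 7, 0, 8, 2, 7]
Counts: [2, 0, 1, 0, 0, 0, 0, 2, 1, 0]

Sorted: [0, 0, 2, 7, 7, 8]


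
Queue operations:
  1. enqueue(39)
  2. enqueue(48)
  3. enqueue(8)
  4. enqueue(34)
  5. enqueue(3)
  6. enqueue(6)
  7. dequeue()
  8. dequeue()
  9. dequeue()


enqueue(39) -> [39]
enqueue(48) -> [39, 48]
enqueue(8) -> [39, 48, 8]
enqueue(34) -> [39, 48, 8, 34]
enqueue(3) -> [39, 48, 8, 34, 3]
enqueue(6) -> [39, 48, 8, 34, 3, 6]
dequeue()->39, [48, 8, 34, 3, 6]
dequeue()->48, [8, 34, 3, 6]
dequeue()->8, [34, 3, 6]

Final queue: [34, 3, 6]


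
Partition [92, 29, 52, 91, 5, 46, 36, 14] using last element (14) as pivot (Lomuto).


Pivot: 14
  5 <= 14: swap -> [5, 29, 52, 91, 92, 46, 36, 14]
Place pivot at 1: [5, 14, 52, 91, 92, 46, 36, 29]

Partitioned: [5, 14, 52, 91, 92, 46, 36, 29]


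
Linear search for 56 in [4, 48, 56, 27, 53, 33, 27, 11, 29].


i=0: 4!=56
i=1: 48!=56
i=2: 56==56 found!

Found at 2, 3 comps


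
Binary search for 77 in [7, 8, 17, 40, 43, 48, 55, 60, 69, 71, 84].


Step 1: lo=0, hi=10, mid=5, val=48
Step 2: lo=6, hi=10, mid=8, val=69
Step 3: lo=9, hi=10, mid=9, val=71
Step 4: lo=10, hi=10, mid=10, val=84

Not found


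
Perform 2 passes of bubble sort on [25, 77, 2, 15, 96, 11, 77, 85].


Initial: [25, 77, 2, 15, 96, 11, 77, 85]
Pass 1: [25, 2, 15, 77, 11, 77, 85, 96] (5 swaps)
Pass 2: [2, 15, 25, 11, 77, 77, 85, 96] (3 swaps)

After 2 passes: [2, 15, 25, 11, 77, 77, 85, 96]


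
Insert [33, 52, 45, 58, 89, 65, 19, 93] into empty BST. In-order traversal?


Insert 33: root
Insert 52: R from 33
Insert 45: R from 33 -> L from 52
Insert 58: R from 33 -> R from 52
Insert 89: R from 33 -> R from 52 -> R from 58
Insert 65: R from 33 -> R from 52 -> R from 58 -> L from 89
Insert 19: L from 33
Insert 93: R from 33 -> R from 52 -> R from 58 -> R from 89

In-order: [19, 33, 45, 52, 58, 65, 89, 93]


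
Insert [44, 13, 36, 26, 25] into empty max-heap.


Insert 44: [44]
Insert 13: [44, 13]
Insert 36: [44, 13, 36]
Insert 26: [44, 26, 36, 13]
Insert 25: [44, 26, 36, 13, 25]

Final heap: [44, 26, 36, 13, 25]


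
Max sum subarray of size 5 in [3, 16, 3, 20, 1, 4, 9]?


[0:5]: 43
[1:6]: 44
[2:7]: 37

Max: 44 at [1:6]


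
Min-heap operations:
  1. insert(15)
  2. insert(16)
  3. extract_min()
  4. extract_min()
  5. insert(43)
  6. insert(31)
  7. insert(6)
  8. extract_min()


insert(15) -> [15]
insert(16) -> [15, 16]
extract_min()->15, [16]
extract_min()->16, []
insert(43) -> [43]
insert(31) -> [31, 43]
insert(6) -> [6, 43, 31]
extract_min()->6, [31, 43]

Final heap: [31, 43]


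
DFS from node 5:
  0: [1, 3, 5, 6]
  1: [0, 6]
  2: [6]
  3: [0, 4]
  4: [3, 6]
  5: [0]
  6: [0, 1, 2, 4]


Visit 5, push [0]
Visit 0, push [6, 3, 1]
Visit 1, push [6]
Visit 6, push [4, 2]
Visit 2, push []
Visit 4, push [3]
Visit 3, push []

DFS order: [5, 0, 1, 6, 2, 4, 3]


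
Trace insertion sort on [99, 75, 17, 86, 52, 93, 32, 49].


Initial: [99, 75, 17, 86, 52, 93, 32, 49]
Insert 75: [75, 99, 17, 86, 52, 93, 32, 49]
Insert 17: [17, 75, 99, 86, 52, 93, 32, 49]
Insert 86: [17, 75, 86, 99, 52, 93, 32, 49]
Insert 52: [17, 52, 75, 86, 99, 93, 32, 49]
Insert 93: [17, 52, 75, 86, 93, 99, 32, 49]
Insert 32: [17, 32, 52, 75, 86, 93, 99, 49]
Insert 49: [17, 32, 49, 52, 75, 86, 93, 99]

Sorted: [17, 32, 49, 52, 75, 86, 93, 99]


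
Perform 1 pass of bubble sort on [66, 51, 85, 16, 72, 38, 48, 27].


Initial: [66, 51, 85, 16, 72, 38, 48, 27]
Pass 1: [51, 66, 16, 72, 38, 48, 27, 85] (6 swaps)

After 1 pass: [51, 66, 16, 72, 38, 48, 27, 85]


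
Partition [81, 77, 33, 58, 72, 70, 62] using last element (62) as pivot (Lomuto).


Pivot: 62
  33 <= 62: swap -> [33, 77, 81, 58, 72, 70, 62]
  58 <= 62: swap -> [33, 58, 81, 77, 72, 70, 62]
Place pivot at 2: [33, 58, 62, 77, 72, 70, 81]

Partitioned: [33, 58, 62, 77, 72, 70, 81]


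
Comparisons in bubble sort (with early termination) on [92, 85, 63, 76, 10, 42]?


Algorithm: bubble sort (with early termination)
Input: [92, 85, 63, 76, 10, 42]
Sorted: [10, 42, 63, 76, 85, 92]

15


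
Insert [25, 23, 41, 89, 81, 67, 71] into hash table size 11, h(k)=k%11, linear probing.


Insert 25: h=3 -> slot 3
Insert 23: h=1 -> slot 1
Insert 41: h=8 -> slot 8
Insert 89: h=1, 1 probes -> slot 2
Insert 81: h=4 -> slot 4
Insert 67: h=1, 4 probes -> slot 5
Insert 71: h=5, 1 probes -> slot 6

Table: [None, 23, 89, 25, 81, 67, 71, None, 41, None, None]


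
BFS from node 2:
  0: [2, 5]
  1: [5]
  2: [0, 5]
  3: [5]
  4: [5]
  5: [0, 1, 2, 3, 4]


Visit 2, enqueue [0, 5]
Visit 0, enqueue []
Visit 5, enqueue [1, 3, 4]
Visit 1, enqueue []
Visit 3, enqueue []
Visit 4, enqueue []

BFS order: [2, 0, 5, 1, 3, 4]


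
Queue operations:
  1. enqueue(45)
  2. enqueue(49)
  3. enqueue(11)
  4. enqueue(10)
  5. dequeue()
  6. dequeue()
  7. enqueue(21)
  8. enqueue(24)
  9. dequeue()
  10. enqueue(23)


enqueue(45) -> [45]
enqueue(49) -> [45, 49]
enqueue(11) -> [45, 49, 11]
enqueue(10) -> [45, 49, 11, 10]
dequeue()->45, [49, 11, 10]
dequeue()->49, [11, 10]
enqueue(21) -> [11, 10, 21]
enqueue(24) -> [11, 10, 21, 24]
dequeue()->11, [10, 21, 24]
enqueue(23) -> [10, 21, 24, 23]

Final queue: [10, 21, 24, 23]


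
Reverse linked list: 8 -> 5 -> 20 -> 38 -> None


Step 1: curr=8, set curr.next=prev(None) | reversed so far: 8
Step 2: curr=5, set curr.next=prev(8) | reversed so far: 5 -> 8
Step 3: curr=20, set curr.next=prev(5) | reversed so far: 20 -> 5 -> 8
Step 4: curr=38, set curr.next=prev(20) | reversed so far: 38 -> 20 -> 5 -> 8

38 -> 20 -> 5 -> 8 -> None


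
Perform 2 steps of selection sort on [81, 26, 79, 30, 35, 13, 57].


Initial: [81, 26, 79, 30, 35, 13, 57]
Step 1: min=13 at 5
  Swap: [13, 26, 79, 30, 35, 81, 57]
Step 2: min=26 at 1
  Swap: [13, 26, 79, 30, 35, 81, 57]

After 2 steps: [13, 26, 79, 30, 35, 81, 57]


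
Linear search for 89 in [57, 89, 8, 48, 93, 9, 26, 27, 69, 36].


i=0: 57!=89
i=1: 89==89 found!

Found at 1, 2 comps


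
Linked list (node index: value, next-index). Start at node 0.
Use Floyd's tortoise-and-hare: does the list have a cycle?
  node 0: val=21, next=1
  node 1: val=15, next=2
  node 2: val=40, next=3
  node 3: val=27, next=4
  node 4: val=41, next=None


Floyd's tortoise (slow, +1) and hare (fast, +2):
  init: slow=0, fast=0
  step 1: slow=1, fast=2
  step 2: slow=2, fast=4
  step 3: fast -> None, no cycle

Cycle: no


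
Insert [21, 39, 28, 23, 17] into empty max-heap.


Insert 21: [21]
Insert 39: [39, 21]
Insert 28: [39, 21, 28]
Insert 23: [39, 23, 28, 21]
Insert 17: [39, 23, 28, 21, 17]

Final heap: [39, 23, 28, 21, 17]


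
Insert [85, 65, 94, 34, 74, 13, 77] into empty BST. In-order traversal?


Insert 85: root
Insert 65: L from 85
Insert 94: R from 85
Insert 34: L from 85 -> L from 65
Insert 74: L from 85 -> R from 65
Insert 13: L from 85 -> L from 65 -> L from 34
Insert 77: L from 85 -> R from 65 -> R from 74

In-order: [13, 34, 65, 74, 77, 85, 94]


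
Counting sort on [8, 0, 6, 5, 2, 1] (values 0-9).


Input: [8, 0, 6, 5, 2, 1]
Counts: [1, 1, 1, 0, 0, 1, 1, 0, 1, 0]

Sorted: [0, 1, 2, 5, 6, 8]


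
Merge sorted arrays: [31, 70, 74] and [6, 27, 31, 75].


Take 6 from B
Take 27 from B
Take 31 from A
Take 31 from B
Take 70 from A
Take 74 from A

Merged: [6, 27, 31, 31, 70, 74, 75]


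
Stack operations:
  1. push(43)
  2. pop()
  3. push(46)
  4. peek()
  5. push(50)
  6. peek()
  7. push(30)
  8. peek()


push(43) -> [43]
pop()->43, []
push(46) -> [46]
peek()->46
push(50) -> [46, 50]
peek()->50
push(30) -> [46, 50, 30]
peek()->30

Final stack: [46, 50, 30]


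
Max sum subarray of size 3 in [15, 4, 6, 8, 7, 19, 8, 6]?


[0:3]: 25
[1:4]: 18
[2:5]: 21
[3:6]: 34
[4:7]: 34
[5:8]: 33

Max: 34 at [3:6]


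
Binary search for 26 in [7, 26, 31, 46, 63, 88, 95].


Step 1: lo=0, hi=6, mid=3, val=46
Step 2: lo=0, hi=2, mid=1, val=26

Found at index 1


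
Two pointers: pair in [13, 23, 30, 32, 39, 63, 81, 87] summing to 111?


lo=0(13)+hi=7(87)=100
lo=1(23)+hi=7(87)=110
lo=2(30)+hi=7(87)=117
lo=2(30)+hi=6(81)=111

Yes: 30+81=111


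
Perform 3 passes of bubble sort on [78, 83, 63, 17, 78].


Initial: [78, 83, 63, 17, 78]
Pass 1: [78, 63, 17, 78, 83] (3 swaps)
Pass 2: [63, 17, 78, 78, 83] (2 swaps)
Pass 3: [17, 63, 78, 78, 83] (1 swaps)

After 3 passes: [17, 63, 78, 78, 83]


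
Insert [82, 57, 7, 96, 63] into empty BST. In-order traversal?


Insert 82: root
Insert 57: L from 82
Insert 7: L from 82 -> L from 57
Insert 96: R from 82
Insert 63: L from 82 -> R from 57

In-order: [7, 57, 63, 82, 96]


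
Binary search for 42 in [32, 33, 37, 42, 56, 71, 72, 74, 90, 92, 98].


Step 1: lo=0, hi=10, mid=5, val=71
Step 2: lo=0, hi=4, mid=2, val=37
Step 3: lo=3, hi=4, mid=3, val=42

Found at index 3


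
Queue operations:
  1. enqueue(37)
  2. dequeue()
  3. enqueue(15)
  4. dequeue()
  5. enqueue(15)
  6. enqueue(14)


enqueue(37) -> [37]
dequeue()->37, []
enqueue(15) -> [15]
dequeue()->15, []
enqueue(15) -> [15]
enqueue(14) -> [15, 14]

Final queue: [15, 14]


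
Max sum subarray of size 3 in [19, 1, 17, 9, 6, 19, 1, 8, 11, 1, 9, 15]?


[0:3]: 37
[1:4]: 27
[2:5]: 32
[3:6]: 34
[4:7]: 26
[5:8]: 28
[6:9]: 20
[7:10]: 20
[8:11]: 21
[9:12]: 25

Max: 37 at [0:3]


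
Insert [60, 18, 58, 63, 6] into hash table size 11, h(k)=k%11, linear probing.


Insert 60: h=5 -> slot 5
Insert 18: h=7 -> slot 7
Insert 58: h=3 -> slot 3
Insert 63: h=8 -> slot 8
Insert 6: h=6 -> slot 6

Table: [None, None, None, 58, None, 60, 6, 18, 63, None, None]


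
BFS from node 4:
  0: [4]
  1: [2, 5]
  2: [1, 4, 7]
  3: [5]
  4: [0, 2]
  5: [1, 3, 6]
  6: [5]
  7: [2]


Visit 4, enqueue [0, 2]
Visit 0, enqueue []
Visit 2, enqueue [1, 7]
Visit 1, enqueue [5]
Visit 7, enqueue []
Visit 5, enqueue [3, 6]
Visit 3, enqueue []
Visit 6, enqueue []

BFS order: [4, 0, 2, 1, 7, 5, 3, 6]


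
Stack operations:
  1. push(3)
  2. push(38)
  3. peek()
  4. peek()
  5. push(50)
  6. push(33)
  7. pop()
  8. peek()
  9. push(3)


push(3) -> [3]
push(38) -> [3, 38]
peek()->38
peek()->38
push(50) -> [3, 38, 50]
push(33) -> [3, 38, 50, 33]
pop()->33, [3, 38, 50]
peek()->50
push(3) -> [3, 38, 50, 3]

Final stack: [3, 38, 50, 3]


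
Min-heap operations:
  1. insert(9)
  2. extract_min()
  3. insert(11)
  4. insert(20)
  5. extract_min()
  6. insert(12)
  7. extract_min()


insert(9) -> [9]
extract_min()->9, []
insert(11) -> [11]
insert(20) -> [11, 20]
extract_min()->11, [20]
insert(12) -> [12, 20]
extract_min()->12, [20]

Final heap: [20]


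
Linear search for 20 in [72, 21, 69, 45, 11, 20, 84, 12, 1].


i=0: 72!=20
i=1: 21!=20
i=2: 69!=20
i=3: 45!=20
i=4: 11!=20
i=5: 20==20 found!

Found at 5, 6 comps


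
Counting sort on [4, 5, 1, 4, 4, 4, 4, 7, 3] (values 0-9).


Input: [4, 5, 1, 4, 4, 4, 4, 7, 3]
Counts: [0, 1, 0, 1, 5, 1, 0, 1, 0, 0]

Sorted: [1, 3, 4, 4, 4, 4, 4, 5, 7]


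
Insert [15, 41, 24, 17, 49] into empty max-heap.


Insert 15: [15]
Insert 41: [41, 15]
Insert 24: [41, 15, 24]
Insert 17: [41, 17, 24, 15]
Insert 49: [49, 41, 24, 15, 17]

Final heap: [49, 41, 24, 15, 17]


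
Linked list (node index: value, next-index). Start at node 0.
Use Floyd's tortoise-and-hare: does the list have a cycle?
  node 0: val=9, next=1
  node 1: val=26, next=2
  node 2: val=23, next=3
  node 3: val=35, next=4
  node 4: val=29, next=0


Floyd's tortoise (slow, +1) and hare (fast, +2):
  init: slow=0, fast=0
  step 1: slow=1, fast=2
  step 2: slow=2, fast=4
  step 3: slow=3, fast=1
  step 4: slow=4, fast=3
  step 5: slow=0, fast=0
  slow == fast at node 0: cycle detected

Cycle: yes


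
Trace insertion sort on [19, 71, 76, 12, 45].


Initial: [19, 71, 76, 12, 45]
Insert 71: [19, 71, 76, 12, 45]
Insert 76: [19, 71, 76, 12, 45]
Insert 12: [12, 19, 71, 76, 45]
Insert 45: [12, 19, 45, 71, 76]

Sorted: [12, 19, 45, 71, 76]


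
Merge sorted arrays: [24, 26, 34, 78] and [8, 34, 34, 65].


Take 8 from B
Take 24 from A
Take 26 from A
Take 34 from A
Take 34 from B
Take 34 from B
Take 65 from B

Merged: [8, 24, 26, 34, 34, 34, 65, 78]


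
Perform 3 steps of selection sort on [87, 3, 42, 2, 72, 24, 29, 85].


Initial: [87, 3, 42, 2, 72, 24, 29, 85]
Step 1: min=2 at 3
  Swap: [2, 3, 42, 87, 72, 24, 29, 85]
Step 2: min=3 at 1
  Swap: [2, 3, 42, 87, 72, 24, 29, 85]
Step 3: min=24 at 5
  Swap: [2, 3, 24, 87, 72, 42, 29, 85]

After 3 steps: [2, 3, 24, 87, 72, 42, 29, 85]


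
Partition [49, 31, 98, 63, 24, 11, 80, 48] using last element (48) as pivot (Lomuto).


Pivot: 48
  31 <= 48: swap -> [31, 49, 98, 63, 24, 11, 80, 48]
  24 <= 48: swap -> [31, 24, 98, 63, 49, 11, 80, 48]
  11 <= 48: swap -> [31, 24, 11, 63, 49, 98, 80, 48]
Place pivot at 3: [31, 24, 11, 48, 49, 98, 80, 63]

Partitioned: [31, 24, 11, 48, 49, 98, 80, 63]


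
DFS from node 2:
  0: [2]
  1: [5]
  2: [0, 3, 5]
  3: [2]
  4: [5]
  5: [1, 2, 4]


Visit 2, push [5, 3, 0]
Visit 0, push []
Visit 3, push []
Visit 5, push [4, 1]
Visit 1, push []
Visit 4, push []

DFS order: [2, 0, 3, 5, 1, 4]


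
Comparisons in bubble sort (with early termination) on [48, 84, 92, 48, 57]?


Algorithm: bubble sort (with early termination)
Input: [48, 84, 92, 48, 57]
Sorted: [48, 48, 57, 84, 92]

9


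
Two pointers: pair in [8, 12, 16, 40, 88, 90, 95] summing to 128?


lo=0(8)+hi=6(95)=103
lo=1(12)+hi=6(95)=107
lo=2(16)+hi=6(95)=111
lo=3(40)+hi=6(95)=135
lo=3(40)+hi=5(90)=130
lo=3(40)+hi=4(88)=128

Yes: 40+88=128


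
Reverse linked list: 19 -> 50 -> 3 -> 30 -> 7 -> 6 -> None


Step 1: curr=19, set curr.next=prev(None) | reversed so far: 19
Step 2: curr=50, set curr.next=prev(19) | reversed so far: 50 -> 19
Step 3: curr=3, set curr.next=prev(50) | reversed so far: 3 -> 50 -> 19
Step 4: curr=30, set curr.next=prev(3) | reversed so far: 30 -> 3 -> 50 -> 19
Step 5: curr=7, set curr.next=prev(30) | reversed so far: 7 -> 30 -> 3 -> 50 -> 19
Step 6: curr=6, set curr.next=prev(7) | reversed so far: 6 -> 7 -> 30 -> 3 -> 50 -> 19

6 -> 7 -> 30 -> 3 -> 50 -> 19 -> None


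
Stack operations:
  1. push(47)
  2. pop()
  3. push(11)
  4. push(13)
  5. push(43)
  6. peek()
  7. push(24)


push(47) -> [47]
pop()->47, []
push(11) -> [11]
push(13) -> [11, 13]
push(43) -> [11, 13, 43]
peek()->43
push(24) -> [11, 13, 43, 24]

Final stack: [11, 13, 43, 24]


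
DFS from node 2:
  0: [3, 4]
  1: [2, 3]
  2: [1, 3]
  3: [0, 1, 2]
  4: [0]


Visit 2, push [3, 1]
Visit 1, push [3]
Visit 3, push [0]
Visit 0, push [4]
Visit 4, push []

DFS order: [2, 1, 3, 0, 4]


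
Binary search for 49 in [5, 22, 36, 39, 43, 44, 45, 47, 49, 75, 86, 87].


Step 1: lo=0, hi=11, mid=5, val=44
Step 2: lo=6, hi=11, mid=8, val=49

Found at index 8


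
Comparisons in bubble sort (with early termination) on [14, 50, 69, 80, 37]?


Algorithm: bubble sort (with early termination)
Input: [14, 50, 69, 80, 37]
Sorted: [14, 37, 50, 69, 80]

10


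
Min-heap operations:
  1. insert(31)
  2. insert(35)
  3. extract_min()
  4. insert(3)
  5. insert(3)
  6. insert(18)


insert(31) -> [31]
insert(35) -> [31, 35]
extract_min()->31, [35]
insert(3) -> [3, 35]
insert(3) -> [3, 35, 3]
insert(18) -> [3, 18, 3, 35]

Final heap: [3, 18, 3, 35]


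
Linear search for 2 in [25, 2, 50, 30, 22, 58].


i=0: 25!=2
i=1: 2==2 found!

Found at 1, 2 comps


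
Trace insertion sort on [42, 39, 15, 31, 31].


Initial: [42, 39, 15, 31, 31]
Insert 39: [39, 42, 15, 31, 31]
Insert 15: [15, 39, 42, 31, 31]
Insert 31: [15, 31, 39, 42, 31]
Insert 31: [15, 31, 31, 39, 42]

Sorted: [15, 31, 31, 39, 42]


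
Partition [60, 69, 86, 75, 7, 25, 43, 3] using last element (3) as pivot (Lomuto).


Pivot: 3
Place pivot at 0: [3, 69, 86, 75, 7, 25, 43, 60]

Partitioned: [3, 69, 86, 75, 7, 25, 43, 60]


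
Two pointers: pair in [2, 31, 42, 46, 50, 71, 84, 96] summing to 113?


lo=0(2)+hi=7(96)=98
lo=1(31)+hi=7(96)=127
lo=1(31)+hi=6(84)=115
lo=1(31)+hi=5(71)=102
lo=2(42)+hi=5(71)=113

Yes: 42+71=113


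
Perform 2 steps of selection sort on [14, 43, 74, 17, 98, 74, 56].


Initial: [14, 43, 74, 17, 98, 74, 56]
Step 1: min=14 at 0
  Swap: [14, 43, 74, 17, 98, 74, 56]
Step 2: min=17 at 3
  Swap: [14, 17, 74, 43, 98, 74, 56]

After 2 steps: [14, 17, 74, 43, 98, 74, 56]


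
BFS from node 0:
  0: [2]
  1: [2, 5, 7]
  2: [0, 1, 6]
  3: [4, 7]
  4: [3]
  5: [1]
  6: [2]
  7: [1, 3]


Visit 0, enqueue [2]
Visit 2, enqueue [1, 6]
Visit 1, enqueue [5, 7]
Visit 6, enqueue []
Visit 5, enqueue []
Visit 7, enqueue [3]
Visit 3, enqueue [4]
Visit 4, enqueue []

BFS order: [0, 2, 1, 6, 5, 7, 3, 4]


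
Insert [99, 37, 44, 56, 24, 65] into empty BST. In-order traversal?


Insert 99: root
Insert 37: L from 99
Insert 44: L from 99 -> R from 37
Insert 56: L from 99 -> R from 37 -> R from 44
Insert 24: L from 99 -> L from 37
Insert 65: L from 99 -> R from 37 -> R from 44 -> R from 56

In-order: [24, 37, 44, 56, 65, 99]


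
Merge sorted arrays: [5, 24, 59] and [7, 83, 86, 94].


Take 5 from A
Take 7 from B
Take 24 from A
Take 59 from A

Merged: [5, 7, 24, 59, 83, 86, 94]


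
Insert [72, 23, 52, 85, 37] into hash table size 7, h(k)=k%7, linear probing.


Insert 72: h=2 -> slot 2
Insert 23: h=2, 1 probes -> slot 3
Insert 52: h=3, 1 probes -> slot 4
Insert 85: h=1 -> slot 1
Insert 37: h=2, 3 probes -> slot 5

Table: [None, 85, 72, 23, 52, 37, None]


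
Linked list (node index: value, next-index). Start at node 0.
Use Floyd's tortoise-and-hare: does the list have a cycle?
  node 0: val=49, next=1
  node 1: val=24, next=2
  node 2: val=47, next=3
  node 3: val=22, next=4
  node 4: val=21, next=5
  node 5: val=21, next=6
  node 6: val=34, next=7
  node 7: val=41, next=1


Floyd's tortoise (slow, +1) and hare (fast, +2):
  init: slow=0, fast=0
  step 1: slow=1, fast=2
  step 2: slow=2, fast=4
  step 3: slow=3, fast=6
  step 4: slow=4, fast=1
  step 5: slow=5, fast=3
  step 6: slow=6, fast=5
  step 7: slow=7, fast=7
  slow == fast at node 7: cycle detected

Cycle: yes


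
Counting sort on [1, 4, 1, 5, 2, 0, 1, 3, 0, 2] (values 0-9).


Input: [1, 4, 1, 5, 2, 0, 1, 3, 0, 2]
Counts: [2, 3, 2, 1, 1, 1, 0, 0, 0, 0]

Sorted: [0, 0, 1, 1, 1, 2, 2, 3, 4, 5]


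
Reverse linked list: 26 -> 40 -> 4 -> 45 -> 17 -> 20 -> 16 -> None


Step 1: curr=26, set curr.next=prev(None) | reversed so far: 26
Step 2: curr=40, set curr.next=prev(26) | reversed so far: 40 -> 26
Step 3: curr=4, set curr.next=prev(40) | reversed so far: 4 -> 40 -> 26
Step 4: curr=45, set curr.next=prev(4) | reversed so far: 45 -> 4 -> 40 -> 26
Step 5: curr=17, set curr.next=prev(45) | reversed so far: 17 -> 45 -> 4 -> 40 -> 26
Step 6: curr=20, set curr.next=prev(17) | reversed so far: 20 -> 17 -> 45 -> 4 -> 40 -> 26
Step 7: curr=16, set curr.next=prev(20) | reversed so far: 16 -> 20 -> 17 -> 45 -> 4 -> 40 -> 26

16 -> 20 -> 17 -> 45 -> 4 -> 40 -> 26 -> None


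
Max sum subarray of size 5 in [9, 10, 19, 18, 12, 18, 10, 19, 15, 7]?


[0:5]: 68
[1:6]: 77
[2:7]: 77
[3:8]: 77
[4:9]: 74
[5:10]: 69

Max: 77 at [1:6]


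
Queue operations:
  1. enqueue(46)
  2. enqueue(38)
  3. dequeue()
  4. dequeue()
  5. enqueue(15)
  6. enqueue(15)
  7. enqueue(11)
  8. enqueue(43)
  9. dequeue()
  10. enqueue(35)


enqueue(46) -> [46]
enqueue(38) -> [46, 38]
dequeue()->46, [38]
dequeue()->38, []
enqueue(15) -> [15]
enqueue(15) -> [15, 15]
enqueue(11) -> [15, 15, 11]
enqueue(43) -> [15, 15, 11, 43]
dequeue()->15, [15, 11, 43]
enqueue(35) -> [15, 11, 43, 35]

Final queue: [15, 11, 43, 35]


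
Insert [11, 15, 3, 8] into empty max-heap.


Insert 11: [11]
Insert 15: [15, 11]
Insert 3: [15, 11, 3]
Insert 8: [15, 11, 3, 8]

Final heap: [15, 11, 3, 8]


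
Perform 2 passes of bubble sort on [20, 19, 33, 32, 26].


Initial: [20, 19, 33, 32, 26]
Pass 1: [19, 20, 32, 26, 33] (3 swaps)
Pass 2: [19, 20, 26, 32, 33] (1 swaps)

After 2 passes: [19, 20, 26, 32, 33]


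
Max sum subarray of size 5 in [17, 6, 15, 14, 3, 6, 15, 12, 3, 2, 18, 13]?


[0:5]: 55
[1:6]: 44
[2:7]: 53
[3:8]: 50
[4:9]: 39
[5:10]: 38
[6:11]: 50
[7:12]: 48

Max: 55 at [0:5]


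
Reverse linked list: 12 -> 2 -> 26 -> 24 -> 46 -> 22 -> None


Step 1: curr=12, set curr.next=prev(None) | reversed so far: 12
Step 2: curr=2, set curr.next=prev(12) | reversed so far: 2 -> 12
Step 3: curr=26, set curr.next=prev(2) | reversed so far: 26 -> 2 -> 12
Step 4: curr=24, set curr.next=prev(26) | reversed so far: 24 -> 26 -> 2 -> 12
Step 5: curr=46, set curr.next=prev(24) | reversed so far: 46 -> 24 -> 26 -> 2 -> 12
Step 6: curr=22, set curr.next=prev(46) | reversed so far: 22 -> 46 -> 24 -> 26 -> 2 -> 12

22 -> 46 -> 24 -> 26 -> 2 -> 12 -> None


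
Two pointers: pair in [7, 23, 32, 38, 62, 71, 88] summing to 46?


lo=0(7)+hi=6(88)=95
lo=0(7)+hi=5(71)=78
lo=0(7)+hi=4(62)=69
lo=0(7)+hi=3(38)=45
lo=1(23)+hi=3(38)=61
lo=1(23)+hi=2(32)=55

No pair found


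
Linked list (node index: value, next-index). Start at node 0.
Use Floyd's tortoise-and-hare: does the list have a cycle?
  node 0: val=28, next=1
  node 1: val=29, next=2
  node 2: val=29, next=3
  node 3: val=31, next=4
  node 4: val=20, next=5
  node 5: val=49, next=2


Floyd's tortoise (slow, +1) and hare (fast, +2):
  init: slow=0, fast=0
  step 1: slow=1, fast=2
  step 2: slow=2, fast=4
  step 3: slow=3, fast=2
  step 4: slow=4, fast=4
  slow == fast at node 4: cycle detected

Cycle: yes


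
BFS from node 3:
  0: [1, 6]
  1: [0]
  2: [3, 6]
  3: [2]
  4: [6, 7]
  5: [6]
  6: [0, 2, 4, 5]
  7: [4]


Visit 3, enqueue [2]
Visit 2, enqueue [6]
Visit 6, enqueue [0, 4, 5]
Visit 0, enqueue [1]
Visit 4, enqueue [7]
Visit 5, enqueue []
Visit 1, enqueue []
Visit 7, enqueue []

BFS order: [3, 2, 6, 0, 4, 5, 1, 7]


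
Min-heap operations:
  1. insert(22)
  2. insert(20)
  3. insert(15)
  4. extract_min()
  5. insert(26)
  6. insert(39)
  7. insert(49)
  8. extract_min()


insert(22) -> [22]
insert(20) -> [20, 22]
insert(15) -> [15, 22, 20]
extract_min()->15, [20, 22]
insert(26) -> [20, 22, 26]
insert(39) -> [20, 22, 26, 39]
insert(49) -> [20, 22, 26, 39, 49]
extract_min()->20, [22, 39, 26, 49]

Final heap: [22, 39, 26, 49]


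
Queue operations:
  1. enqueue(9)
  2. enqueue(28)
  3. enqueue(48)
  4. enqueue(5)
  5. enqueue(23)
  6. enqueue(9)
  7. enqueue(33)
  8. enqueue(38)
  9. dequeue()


enqueue(9) -> [9]
enqueue(28) -> [9, 28]
enqueue(48) -> [9, 28, 48]
enqueue(5) -> [9, 28, 48, 5]
enqueue(23) -> [9, 28, 48, 5, 23]
enqueue(9) -> [9, 28, 48, 5, 23, 9]
enqueue(33) -> [9, 28, 48, 5, 23, 9, 33]
enqueue(38) -> [9, 28, 48, 5, 23, 9, 33, 38]
dequeue()->9, [28, 48, 5, 23, 9, 33, 38]

Final queue: [28, 48, 5, 23, 9, 33, 38]


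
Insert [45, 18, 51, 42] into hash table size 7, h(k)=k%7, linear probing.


Insert 45: h=3 -> slot 3
Insert 18: h=4 -> slot 4
Insert 51: h=2 -> slot 2
Insert 42: h=0 -> slot 0

Table: [42, None, 51, 45, 18, None, None]


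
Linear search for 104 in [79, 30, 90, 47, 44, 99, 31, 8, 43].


i=0: 79!=104
i=1: 30!=104
i=2: 90!=104
i=3: 47!=104
i=4: 44!=104
i=5: 99!=104
i=6: 31!=104
i=7: 8!=104
i=8: 43!=104

Not found, 9 comps


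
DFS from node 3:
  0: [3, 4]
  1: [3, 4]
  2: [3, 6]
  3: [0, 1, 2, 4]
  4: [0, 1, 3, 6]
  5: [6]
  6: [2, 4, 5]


Visit 3, push [4, 2, 1, 0]
Visit 0, push [4]
Visit 4, push [6, 1]
Visit 1, push []
Visit 6, push [5, 2]
Visit 2, push []
Visit 5, push []

DFS order: [3, 0, 4, 1, 6, 2, 5]


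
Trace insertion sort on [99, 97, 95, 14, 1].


Initial: [99, 97, 95, 14, 1]
Insert 97: [97, 99, 95, 14, 1]
Insert 95: [95, 97, 99, 14, 1]
Insert 14: [14, 95, 97, 99, 1]
Insert 1: [1, 14, 95, 97, 99]

Sorted: [1, 14, 95, 97, 99]


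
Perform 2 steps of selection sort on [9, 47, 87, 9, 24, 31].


Initial: [9, 47, 87, 9, 24, 31]
Step 1: min=9 at 0
  Swap: [9, 47, 87, 9, 24, 31]
Step 2: min=9 at 3
  Swap: [9, 9, 87, 47, 24, 31]

After 2 steps: [9, 9, 87, 47, 24, 31]


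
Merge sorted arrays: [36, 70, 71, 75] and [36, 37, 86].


Take 36 from A
Take 36 from B
Take 37 from B
Take 70 from A
Take 71 from A
Take 75 from A

Merged: [36, 36, 37, 70, 71, 75, 86]


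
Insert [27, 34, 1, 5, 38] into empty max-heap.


Insert 27: [27]
Insert 34: [34, 27]
Insert 1: [34, 27, 1]
Insert 5: [34, 27, 1, 5]
Insert 38: [38, 34, 1, 5, 27]

Final heap: [38, 34, 1, 5, 27]


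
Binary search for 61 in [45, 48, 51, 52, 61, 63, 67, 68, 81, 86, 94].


Step 1: lo=0, hi=10, mid=5, val=63
Step 2: lo=0, hi=4, mid=2, val=51
Step 3: lo=3, hi=4, mid=3, val=52
Step 4: lo=4, hi=4, mid=4, val=61

Found at index 4


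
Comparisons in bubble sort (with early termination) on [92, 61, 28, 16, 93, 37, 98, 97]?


Algorithm: bubble sort (with early termination)
Input: [92, 61, 28, 16, 93, 37, 98, 97]
Sorted: [16, 28, 37, 61, 92, 93, 97, 98]

22


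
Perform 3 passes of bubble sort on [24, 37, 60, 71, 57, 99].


Initial: [24, 37, 60, 71, 57, 99]
Pass 1: [24, 37, 60, 57, 71, 99] (1 swaps)
Pass 2: [24, 37, 57, 60, 71, 99] (1 swaps)
Pass 3: [24, 37, 57, 60, 71, 99] (0 swaps)

After 3 passes: [24, 37, 57, 60, 71, 99]


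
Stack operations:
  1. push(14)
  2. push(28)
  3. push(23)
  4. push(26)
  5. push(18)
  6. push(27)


push(14) -> [14]
push(28) -> [14, 28]
push(23) -> [14, 28, 23]
push(26) -> [14, 28, 23, 26]
push(18) -> [14, 28, 23, 26, 18]
push(27) -> [14, 28, 23, 26, 18, 27]

Final stack: [14, 28, 23, 26, 18, 27]


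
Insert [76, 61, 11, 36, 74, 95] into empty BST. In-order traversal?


Insert 76: root
Insert 61: L from 76
Insert 11: L from 76 -> L from 61
Insert 36: L from 76 -> L from 61 -> R from 11
Insert 74: L from 76 -> R from 61
Insert 95: R from 76

In-order: [11, 36, 61, 74, 76, 95]


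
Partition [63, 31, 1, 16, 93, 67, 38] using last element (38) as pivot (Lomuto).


Pivot: 38
  31 <= 38: swap -> [31, 63, 1, 16, 93, 67, 38]
  1 <= 38: swap -> [31, 1, 63, 16, 93, 67, 38]
  16 <= 38: swap -> [31, 1, 16, 63, 93, 67, 38]
Place pivot at 3: [31, 1, 16, 38, 93, 67, 63]

Partitioned: [31, 1, 16, 38, 93, 67, 63]


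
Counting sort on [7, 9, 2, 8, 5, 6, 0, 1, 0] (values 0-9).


Input: [7, 9, 2, 8, 5, 6, 0, 1, 0]
Counts: [2, 1, 1, 0, 0, 1, 1, 1, 1, 1]

Sorted: [0, 0, 1, 2, 5, 6, 7, 8, 9]


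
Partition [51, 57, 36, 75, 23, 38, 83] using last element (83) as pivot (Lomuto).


Pivot: 83
  51 <= 83: advance i (no swap)
  57 <= 83: advance i (no swap)
  36 <= 83: advance i (no swap)
  75 <= 83: advance i (no swap)
  23 <= 83: advance i (no swap)
  38 <= 83: advance i (no swap)
Place pivot at 6: [51, 57, 36, 75, 23, 38, 83]

Partitioned: [51, 57, 36, 75, 23, 38, 83]


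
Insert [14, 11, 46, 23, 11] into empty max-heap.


Insert 14: [14]
Insert 11: [14, 11]
Insert 46: [46, 11, 14]
Insert 23: [46, 23, 14, 11]
Insert 11: [46, 23, 14, 11, 11]

Final heap: [46, 23, 14, 11, 11]


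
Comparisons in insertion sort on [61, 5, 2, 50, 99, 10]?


Algorithm: insertion sort
Input: [61, 5, 2, 50, 99, 10]
Sorted: [2, 5, 10, 50, 61, 99]

10


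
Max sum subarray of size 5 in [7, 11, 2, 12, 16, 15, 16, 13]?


[0:5]: 48
[1:6]: 56
[2:7]: 61
[3:8]: 72

Max: 72 at [3:8]


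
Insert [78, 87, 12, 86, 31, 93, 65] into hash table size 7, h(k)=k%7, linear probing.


Insert 78: h=1 -> slot 1
Insert 87: h=3 -> slot 3
Insert 12: h=5 -> slot 5
Insert 86: h=2 -> slot 2
Insert 31: h=3, 1 probes -> slot 4
Insert 93: h=2, 4 probes -> slot 6
Insert 65: h=2, 5 probes -> slot 0

Table: [65, 78, 86, 87, 31, 12, 93]


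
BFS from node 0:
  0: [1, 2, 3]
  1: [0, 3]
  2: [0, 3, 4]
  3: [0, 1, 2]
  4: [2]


Visit 0, enqueue [1, 2, 3]
Visit 1, enqueue []
Visit 2, enqueue [4]
Visit 3, enqueue []
Visit 4, enqueue []

BFS order: [0, 1, 2, 3, 4]
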